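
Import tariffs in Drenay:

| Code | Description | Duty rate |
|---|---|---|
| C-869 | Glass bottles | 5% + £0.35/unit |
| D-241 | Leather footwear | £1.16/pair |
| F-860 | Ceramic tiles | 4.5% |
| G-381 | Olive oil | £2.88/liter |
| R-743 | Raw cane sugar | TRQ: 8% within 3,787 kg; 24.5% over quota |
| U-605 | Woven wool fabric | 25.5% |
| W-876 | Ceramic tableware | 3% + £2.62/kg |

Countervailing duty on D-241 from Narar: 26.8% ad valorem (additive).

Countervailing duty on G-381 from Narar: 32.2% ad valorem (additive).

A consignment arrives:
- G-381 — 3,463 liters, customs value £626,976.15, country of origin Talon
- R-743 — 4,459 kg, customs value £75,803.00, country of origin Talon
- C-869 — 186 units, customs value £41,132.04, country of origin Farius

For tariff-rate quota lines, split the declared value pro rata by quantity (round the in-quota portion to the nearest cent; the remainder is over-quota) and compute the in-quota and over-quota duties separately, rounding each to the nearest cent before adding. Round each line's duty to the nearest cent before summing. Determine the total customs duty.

£20,044.34

Line 1 (G-381, Talon, 3,463 liters, £626,976.15):
Base rate for G-381 is £2.88/liter.
The additional-duty order on G-381 targets Narar, not Talon; it does not apply.
Duty = 3,463 × £2.88 = £9,973.44.
Line 2 (R-743, Talon, 4,459 kg, £75,803.00):
Code R-743 is under a tariff-rate quota (threshold 3,787 kg). In-quota: 3,787 kg at 8%; over-quota: 672 kg at 24.5%.
Pro-rata value split: in-quota = £75,803.00 × 3,787/4,459 = £64,379.00; over-quota = £75,803.00 − £64,379.00 = £11,424.00.
In-quota duty = £64,379.00 × 8% = £5,150.32. Over-quota duty = £11,424.00 × 24.5% = £2,798.88.
Line duty = £5,150.32 + £2,798.88 = £7,949.20.
Line 3 (C-869, Farius, 186 units, £41,132.04):
Base rate for C-869 is 5% + £0.35/unit.
Duty = £41,132.04 × 5% + 186 × £0.35 = £2,121.70.
Total = £9,973.44 + £7,949.20 + £2,121.70 = £20,044.34.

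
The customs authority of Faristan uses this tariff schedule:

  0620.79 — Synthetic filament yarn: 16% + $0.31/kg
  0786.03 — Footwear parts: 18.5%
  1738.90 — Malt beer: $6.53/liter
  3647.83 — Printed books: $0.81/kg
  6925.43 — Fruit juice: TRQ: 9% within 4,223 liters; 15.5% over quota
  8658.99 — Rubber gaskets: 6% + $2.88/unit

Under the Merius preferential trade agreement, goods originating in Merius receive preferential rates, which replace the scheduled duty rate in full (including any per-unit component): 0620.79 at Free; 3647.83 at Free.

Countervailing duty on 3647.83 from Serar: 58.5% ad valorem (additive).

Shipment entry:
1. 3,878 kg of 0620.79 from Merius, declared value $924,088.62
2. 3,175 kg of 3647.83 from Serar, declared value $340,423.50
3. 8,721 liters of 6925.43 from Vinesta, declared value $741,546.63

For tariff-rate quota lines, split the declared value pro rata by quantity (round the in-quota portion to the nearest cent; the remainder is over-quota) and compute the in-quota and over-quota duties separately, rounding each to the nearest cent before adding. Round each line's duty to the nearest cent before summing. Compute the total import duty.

Line 1 (0620.79, Merius, 3,878 kg, $924,088.62):
Base rate for 0620.79 is 16% + $0.31/kg.
Origin Merius qualifies under the Faristan–Merius agreement and 0620.79 is covered: preferential rate Free applies instead.
Duty = $924,088.62 × 0% = $0.00.
Line 2 (3647.83, Serar, 3,175 kg, $340,423.50):
Base rate for 3647.83 is $0.81/kg.
3647.83 has an FTA preferential rate, but origin Serar is not Merius; base rate stands.
Additional duty on 3647.83 from Serar: +58.5% ad valorem. Applied ad valorem rate = 58.5%.
Duty = $340,423.50 × 58.5% + 3,175 × $0.81 = $201,719.50.
Line 3 (6925.43, Vinesta, 8,721 liters, $741,546.63):
Code 6925.43 is under a tariff-rate quota (threshold 4,223 liters). In-quota: 4,223 liters at 9%; over-quota: 4,498 liters at 15.5%.
Pro-rata value split: in-quota = $741,546.63 × 4,223/8,721 = $359,081.69; over-quota = $741,546.63 − $359,081.69 = $382,464.94.
In-quota duty = $359,081.69 × 9% = $32,317.35. Over-quota duty = $382,464.94 × 15.5% = $59,282.07.
Line duty = $32,317.35 + $59,282.07 = $91,599.42.
Total = $0.00 + $201,719.50 + $91,599.42 = $293,318.92.

$293,318.92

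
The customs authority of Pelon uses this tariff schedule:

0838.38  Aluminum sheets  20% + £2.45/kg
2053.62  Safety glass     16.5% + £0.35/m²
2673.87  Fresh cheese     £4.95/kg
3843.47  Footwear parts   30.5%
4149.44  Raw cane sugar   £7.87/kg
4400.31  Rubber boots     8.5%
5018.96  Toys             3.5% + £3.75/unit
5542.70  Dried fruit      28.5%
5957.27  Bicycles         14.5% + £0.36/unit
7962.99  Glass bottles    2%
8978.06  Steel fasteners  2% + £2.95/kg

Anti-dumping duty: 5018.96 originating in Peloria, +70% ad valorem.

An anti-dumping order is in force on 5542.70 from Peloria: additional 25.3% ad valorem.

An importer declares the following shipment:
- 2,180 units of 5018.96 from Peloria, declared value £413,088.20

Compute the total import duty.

Line 1 (5018.96, Peloria, 2,180 units, £413,088.20):
Base rate for 5018.96 is 3.5% + £3.75/unit.
Additional duty on 5018.96 from Peloria: +70%. Applied ad valorem rate: 3.5% + 70% = 73.5%.
Duty = £413,088.20 × 73.5% + 2,180 × £3.75 = £311,794.83.

£311,794.83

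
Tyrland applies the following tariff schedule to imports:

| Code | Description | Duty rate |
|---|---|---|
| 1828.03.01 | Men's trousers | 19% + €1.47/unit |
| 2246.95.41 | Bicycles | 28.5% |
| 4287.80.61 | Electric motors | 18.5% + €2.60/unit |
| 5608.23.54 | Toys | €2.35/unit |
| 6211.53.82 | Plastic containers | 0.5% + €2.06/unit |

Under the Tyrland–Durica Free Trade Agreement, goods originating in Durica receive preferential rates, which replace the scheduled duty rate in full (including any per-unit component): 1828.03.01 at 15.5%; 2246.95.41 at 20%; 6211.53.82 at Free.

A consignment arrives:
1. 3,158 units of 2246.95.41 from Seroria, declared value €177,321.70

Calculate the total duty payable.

€50,536.68

Line 1 (2246.95.41, Seroria, 3,158 units, €177,321.70):
Base rate for 2246.95.41 is 28.5%.
2246.95.41 has an FTA preferential rate, but origin Seroria is not Durica; base rate stands.
Duty = €177,321.70 × 28.5% = €50,536.68.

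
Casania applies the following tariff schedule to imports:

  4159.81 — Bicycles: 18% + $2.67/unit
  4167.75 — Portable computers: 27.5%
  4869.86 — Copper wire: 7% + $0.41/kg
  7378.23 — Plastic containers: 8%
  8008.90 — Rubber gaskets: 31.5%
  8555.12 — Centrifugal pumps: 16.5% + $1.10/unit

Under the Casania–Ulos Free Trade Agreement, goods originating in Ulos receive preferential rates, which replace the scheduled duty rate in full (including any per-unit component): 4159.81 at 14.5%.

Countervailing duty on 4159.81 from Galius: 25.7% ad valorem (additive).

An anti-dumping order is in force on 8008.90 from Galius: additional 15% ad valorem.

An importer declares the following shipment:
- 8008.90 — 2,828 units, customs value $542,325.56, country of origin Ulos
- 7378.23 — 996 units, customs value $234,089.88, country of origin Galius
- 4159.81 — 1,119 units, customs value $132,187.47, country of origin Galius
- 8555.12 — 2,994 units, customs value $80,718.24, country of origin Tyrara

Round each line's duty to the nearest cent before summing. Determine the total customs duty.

Line 1 (8008.90, Ulos, 2,828 units, $542,325.56):
Base rate for 8008.90 is 31.5%.
Origin Ulos is the FTA partner but 8008.90 is not on the preference list; base rate stands.
The additional-duty order on 8008.90 targets Galius, not Ulos; it does not apply.
Duty = $542,325.56 × 31.5% = $170,832.55.
Line 2 (7378.23, Galius, 996 units, $234,089.88):
Base rate for 7378.23 is 8%.
Duty = $234,089.88 × 8% = $18,727.19.
Line 3 (4159.81, Galius, 1,119 units, $132,187.47):
Base rate for 4159.81 is 18% + $2.67/unit.
4159.81 has an FTA preferential rate, but origin Galius is not Ulos; base rate stands.
Additional duty on 4159.81 from Galius: +25.7%. Applied ad valorem rate: 18% + 25.7% = 43.7%.
Duty = $132,187.47 × 43.7% + 1,119 × $2.67 = $60,753.65.
Line 4 (8555.12, Tyrara, 2,994 units, $80,718.24):
Base rate for 8555.12 is 16.5% + $1.10/unit.
Duty = $80,718.24 × 16.5% + 2,994 × $1.10 = $16,611.91.
Total = $170,832.55 + $18,727.19 + $60,753.65 + $16,611.91 = $266,925.30.

$266,925.30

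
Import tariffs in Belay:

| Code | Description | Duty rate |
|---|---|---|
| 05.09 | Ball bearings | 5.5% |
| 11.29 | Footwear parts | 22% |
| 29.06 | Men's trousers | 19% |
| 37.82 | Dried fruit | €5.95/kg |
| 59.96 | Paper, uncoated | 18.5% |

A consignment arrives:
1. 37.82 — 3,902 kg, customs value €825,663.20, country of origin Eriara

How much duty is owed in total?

Line 1 (37.82, Eriara, 3,902 kg, €825,663.20):
Base rate for 37.82 is €5.95/kg.
Duty = 3,902 × €5.95 = €23,216.90.

€23,216.90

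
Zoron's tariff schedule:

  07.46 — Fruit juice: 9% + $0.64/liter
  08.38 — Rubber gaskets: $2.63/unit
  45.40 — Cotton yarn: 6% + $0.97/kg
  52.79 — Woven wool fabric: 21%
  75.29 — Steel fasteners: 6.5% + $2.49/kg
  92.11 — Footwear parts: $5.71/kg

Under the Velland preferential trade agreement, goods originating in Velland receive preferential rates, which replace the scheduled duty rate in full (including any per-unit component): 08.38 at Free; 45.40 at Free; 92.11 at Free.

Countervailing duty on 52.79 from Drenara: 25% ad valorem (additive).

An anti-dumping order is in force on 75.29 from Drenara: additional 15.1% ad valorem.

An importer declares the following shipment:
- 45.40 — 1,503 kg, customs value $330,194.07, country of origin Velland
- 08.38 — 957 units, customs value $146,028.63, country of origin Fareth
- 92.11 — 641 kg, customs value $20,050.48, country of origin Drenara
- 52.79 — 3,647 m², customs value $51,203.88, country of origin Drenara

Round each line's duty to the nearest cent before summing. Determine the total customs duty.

$29,730.80

Line 1 (45.40, Velland, 1,503 kg, $330,194.07):
Base rate for 45.40 is 6% + $0.97/kg.
Origin Velland qualifies under the Zoron–Velland agreement and 45.40 is covered: preferential rate Free applies instead.
Duty = $330,194.07 × 0% = $0.00.
Line 2 (08.38, Fareth, 957 units, $146,028.63):
Base rate for 08.38 is $2.63/unit.
08.38 has an FTA preferential rate, but origin Fareth is not Velland; base rate stands.
Duty = 957 × $2.63 = $2,516.91.
Line 3 (92.11, Drenara, 641 kg, $20,050.48):
Base rate for 92.11 is $5.71/kg.
92.11 has an FTA preferential rate, but origin Drenara is not Velland; base rate stands.
Duty = 641 × $5.71 = $3,660.11.
Line 4 (52.79, Drenara, 3,647 m², $51,203.88):
Base rate for 52.79 is 21%.
Additional duty on 52.79 from Drenara: +25%. Applied ad valorem rate: 21% + 25% = 46%.
Duty = $51,203.88 × 46% = $23,553.78.
Total = $0.00 + $2,516.91 + $3,660.11 + $23,553.78 = $29,730.80.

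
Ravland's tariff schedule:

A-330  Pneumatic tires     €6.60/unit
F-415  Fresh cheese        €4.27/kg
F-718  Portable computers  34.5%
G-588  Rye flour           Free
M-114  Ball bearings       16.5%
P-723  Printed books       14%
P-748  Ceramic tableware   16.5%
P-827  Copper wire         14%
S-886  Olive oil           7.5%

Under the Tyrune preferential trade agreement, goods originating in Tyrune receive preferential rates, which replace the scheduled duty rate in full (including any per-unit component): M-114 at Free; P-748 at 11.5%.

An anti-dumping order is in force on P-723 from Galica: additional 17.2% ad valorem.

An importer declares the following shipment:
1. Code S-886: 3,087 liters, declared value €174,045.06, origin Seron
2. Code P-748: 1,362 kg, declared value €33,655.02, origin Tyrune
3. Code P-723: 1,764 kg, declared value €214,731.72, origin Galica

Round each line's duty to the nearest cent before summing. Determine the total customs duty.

Line 1 (S-886, Seron, 3,087 liters, €174,045.06):
Base rate for S-886 is 7.5%.
Duty = €174,045.06 × 7.5% = €13,053.38.
Line 2 (P-748, Tyrune, 1,362 kg, €33,655.02):
Base rate for P-748 is 16.5%.
Origin Tyrune qualifies under the Ravland–Tyrune agreement and P-748 is covered: preferential rate 11.5% applies instead.
Duty = €33,655.02 × 11.5% = €3,870.33.
Line 3 (P-723, Galica, 1,764 kg, €214,731.72):
Base rate for P-723 is 14%.
Additional duty on P-723 from Galica: +17.2%. Applied ad valorem rate: 14% + 17.2% = 31.2%.
Duty = €214,731.72 × 31.2% = €66,996.30.
Total = €13,053.38 + €3,870.33 + €66,996.30 = €83,920.01.

€83,920.01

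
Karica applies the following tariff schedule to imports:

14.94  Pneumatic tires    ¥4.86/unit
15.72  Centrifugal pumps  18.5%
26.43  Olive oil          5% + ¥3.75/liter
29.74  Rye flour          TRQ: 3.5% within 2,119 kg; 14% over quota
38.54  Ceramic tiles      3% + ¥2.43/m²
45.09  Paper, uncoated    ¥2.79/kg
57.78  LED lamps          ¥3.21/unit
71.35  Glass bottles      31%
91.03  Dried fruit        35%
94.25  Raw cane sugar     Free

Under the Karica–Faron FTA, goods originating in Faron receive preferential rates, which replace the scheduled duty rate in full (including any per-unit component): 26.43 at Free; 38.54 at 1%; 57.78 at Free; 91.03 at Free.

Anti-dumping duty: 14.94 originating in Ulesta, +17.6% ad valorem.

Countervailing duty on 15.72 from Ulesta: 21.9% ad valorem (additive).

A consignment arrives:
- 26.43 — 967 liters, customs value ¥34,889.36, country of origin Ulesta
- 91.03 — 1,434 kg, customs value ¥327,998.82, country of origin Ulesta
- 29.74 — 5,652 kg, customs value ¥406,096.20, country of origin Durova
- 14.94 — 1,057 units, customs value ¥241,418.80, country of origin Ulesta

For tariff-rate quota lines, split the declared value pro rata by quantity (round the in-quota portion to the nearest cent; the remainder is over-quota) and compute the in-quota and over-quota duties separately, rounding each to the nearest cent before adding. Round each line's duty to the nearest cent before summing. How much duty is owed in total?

Line 1 (26.43, Ulesta, 967 liters, ¥34,889.36):
Base rate for 26.43 is 5% + ¥3.75/liter.
26.43 has an FTA preferential rate, but origin Ulesta is not Faron; base rate stands.
Duty = ¥34,889.36 × 5% + 967 × ¥3.75 = ¥5,370.72.
Line 2 (91.03, Ulesta, 1,434 kg, ¥327,998.82):
Base rate for 91.03 is 35%.
91.03 has an FTA preferential rate, but origin Ulesta is not Faron; base rate stands.
Duty = ¥327,998.82 × 35% = ¥114,799.59.
Line 3 (29.74, Durova, 5,652 kg, ¥406,096.20):
Code 29.74 is under a tariff-rate quota (threshold 2,119 kg). In-quota: 2,119 kg at 3.5%; over-quota: 3,533 kg at 14%.
Pro-rata value split: in-quota = ¥406,096.20 × 2,119/5,652 = ¥152,250.15; over-quota = ¥406,096.20 − ¥152,250.15 = ¥253,846.05.
In-quota duty = ¥152,250.15 × 3.5% = ¥5,328.76. Over-quota duty = ¥253,846.05 × 14% = ¥35,538.45.
Line duty = ¥5,328.76 + ¥35,538.45 = ¥40,867.21.
Line 4 (14.94, Ulesta, 1,057 units, ¥241,418.80):
Base rate for 14.94 is ¥4.86/unit.
Additional duty on 14.94 from Ulesta: +17.6% ad valorem. Applied ad valorem rate = 17.6%.
Duty = ¥241,418.80 × 17.6% + 1,057 × ¥4.86 = ¥47,626.73.
Total = ¥5,370.72 + ¥114,799.59 + ¥40,867.21 + ¥47,626.73 = ¥208,664.25.

¥208,664.25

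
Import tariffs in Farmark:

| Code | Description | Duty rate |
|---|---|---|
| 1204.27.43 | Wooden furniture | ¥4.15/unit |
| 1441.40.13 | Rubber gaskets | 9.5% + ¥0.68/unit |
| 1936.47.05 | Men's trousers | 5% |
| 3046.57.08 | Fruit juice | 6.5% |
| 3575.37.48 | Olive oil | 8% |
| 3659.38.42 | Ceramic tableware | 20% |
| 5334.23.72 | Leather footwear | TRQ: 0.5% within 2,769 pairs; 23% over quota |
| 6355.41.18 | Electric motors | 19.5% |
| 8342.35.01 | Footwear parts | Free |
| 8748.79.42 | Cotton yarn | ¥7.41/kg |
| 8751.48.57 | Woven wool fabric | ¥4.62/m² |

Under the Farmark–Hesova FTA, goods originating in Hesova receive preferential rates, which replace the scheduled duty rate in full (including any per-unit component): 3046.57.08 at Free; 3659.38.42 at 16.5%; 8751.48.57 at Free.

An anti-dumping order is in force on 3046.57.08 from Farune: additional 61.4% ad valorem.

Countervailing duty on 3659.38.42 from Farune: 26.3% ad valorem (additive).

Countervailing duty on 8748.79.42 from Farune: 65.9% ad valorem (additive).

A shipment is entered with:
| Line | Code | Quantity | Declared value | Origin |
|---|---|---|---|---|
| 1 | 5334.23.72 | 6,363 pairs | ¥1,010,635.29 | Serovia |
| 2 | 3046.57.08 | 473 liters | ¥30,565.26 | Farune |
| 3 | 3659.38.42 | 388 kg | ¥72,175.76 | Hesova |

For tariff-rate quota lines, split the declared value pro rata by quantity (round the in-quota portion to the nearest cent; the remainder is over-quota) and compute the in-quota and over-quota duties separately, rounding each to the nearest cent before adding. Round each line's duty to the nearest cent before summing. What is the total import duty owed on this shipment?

Line 1 (5334.23.72, Serovia, 6,363 pairs, ¥1,010,635.29):
Code 5334.23.72 is under a tariff-rate quota (threshold 2,769 pairs). In-quota: 2,769 pairs at 0.5%; over-quota: 3,594 pairs at 23%.
Pro-rata value split: in-quota = ¥1,010,635.29 × 2,769/6,363 = ¥439,800.27; over-quota = ¥1,010,635.29 − ¥439,800.27 = ¥570,835.02.
In-quota duty = ¥439,800.27 × 0.5% = ¥2,199.00. Over-quota duty = ¥570,835.02 × 23% = ¥131,292.05.
Line duty = ¥2,199.00 + ¥131,292.05 = ¥133,491.05.
Line 2 (3046.57.08, Farune, 473 liters, ¥30,565.26):
Base rate for 3046.57.08 is 6.5%.
3046.57.08 has an FTA preferential rate, but origin Farune is not Hesova; base rate stands.
Additional duty on 3046.57.08 from Farune: +61.4%. Applied ad valorem rate: 6.5% + 61.4% = 67.9%.
Duty = ¥30,565.26 × 67.9% = ¥20,753.81.
Line 3 (3659.38.42, Hesova, 388 kg, ¥72,175.76):
Base rate for 3659.38.42 is 20%.
Origin Hesova qualifies under the Farmark–Hesova agreement and 3659.38.42 is covered: preferential rate 16.5% applies instead.
The additional-duty order on 3659.38.42 targets Farune, not Hesova; it does not apply.
Duty = ¥72,175.76 × 16.5% = ¥11,909.00.
Total = ¥133,491.05 + ¥20,753.81 + ¥11,909.00 = ¥166,153.86.

¥166,153.86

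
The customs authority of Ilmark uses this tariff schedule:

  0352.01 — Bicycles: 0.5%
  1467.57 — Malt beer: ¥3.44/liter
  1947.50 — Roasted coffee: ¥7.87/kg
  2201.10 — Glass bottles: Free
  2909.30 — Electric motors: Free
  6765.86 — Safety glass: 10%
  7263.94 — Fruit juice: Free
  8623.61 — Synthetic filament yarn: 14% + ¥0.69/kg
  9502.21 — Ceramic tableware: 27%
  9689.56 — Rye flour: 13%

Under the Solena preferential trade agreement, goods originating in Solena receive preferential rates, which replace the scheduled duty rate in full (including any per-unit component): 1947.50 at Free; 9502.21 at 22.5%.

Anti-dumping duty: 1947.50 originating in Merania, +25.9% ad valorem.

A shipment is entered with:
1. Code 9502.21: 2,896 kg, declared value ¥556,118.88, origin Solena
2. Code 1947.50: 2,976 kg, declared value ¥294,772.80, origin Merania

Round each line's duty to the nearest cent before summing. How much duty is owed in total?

¥224,894.03

Line 1 (9502.21, Solena, 2,896 kg, ¥556,118.88):
Base rate for 9502.21 is 27%.
Origin Solena qualifies under the Ilmark–Solena agreement and 9502.21 is covered: preferential rate 22.5% applies instead.
Duty = ¥556,118.88 × 22.5% = ¥125,126.75.
Line 2 (1947.50, Merania, 2,976 kg, ¥294,772.80):
Base rate for 1947.50 is ¥7.87/kg.
1947.50 has an FTA preferential rate, but origin Merania is not Solena; base rate stands.
Additional duty on 1947.50 from Merania: +25.9% ad valorem. Applied ad valorem rate = 25.9%.
Duty = ¥294,772.80 × 25.9% + 2,976 × ¥7.87 = ¥99,767.28.
Total = ¥125,126.75 + ¥99,767.28 = ¥224,894.03.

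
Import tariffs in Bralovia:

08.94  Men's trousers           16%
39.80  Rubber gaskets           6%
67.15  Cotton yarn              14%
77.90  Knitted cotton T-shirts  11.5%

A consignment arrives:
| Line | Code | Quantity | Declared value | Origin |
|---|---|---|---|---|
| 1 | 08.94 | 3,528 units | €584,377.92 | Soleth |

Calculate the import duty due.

Line 1 (08.94, Soleth, 3,528 units, €584,377.92):
Base rate for 08.94 is 16%.
Duty = €584,377.92 × 16% = €93,500.47.

€93,500.47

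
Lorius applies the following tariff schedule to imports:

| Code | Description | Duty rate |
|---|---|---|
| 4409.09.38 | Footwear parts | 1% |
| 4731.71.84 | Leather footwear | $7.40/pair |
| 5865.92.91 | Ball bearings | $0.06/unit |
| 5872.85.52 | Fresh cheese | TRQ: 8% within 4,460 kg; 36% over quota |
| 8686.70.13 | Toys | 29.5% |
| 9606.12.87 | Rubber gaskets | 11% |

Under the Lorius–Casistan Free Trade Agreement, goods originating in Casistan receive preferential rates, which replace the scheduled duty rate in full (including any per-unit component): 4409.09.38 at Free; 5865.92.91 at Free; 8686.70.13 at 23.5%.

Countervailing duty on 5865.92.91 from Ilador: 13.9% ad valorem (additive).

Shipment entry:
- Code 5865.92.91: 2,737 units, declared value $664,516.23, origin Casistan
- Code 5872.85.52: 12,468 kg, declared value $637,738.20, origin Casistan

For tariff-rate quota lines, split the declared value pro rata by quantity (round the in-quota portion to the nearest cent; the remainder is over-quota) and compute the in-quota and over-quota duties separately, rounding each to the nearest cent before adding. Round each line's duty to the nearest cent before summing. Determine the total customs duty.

$165,709.63

Line 1 (5865.92.91, Casistan, 2,737 units, $664,516.23):
Base rate for 5865.92.91 is $0.06/unit.
Origin Casistan qualifies under the Lorius–Casistan agreement and 5865.92.91 is covered: preferential rate Free applies instead.
The additional-duty order on 5865.92.91 targets Ilador, not Casistan; it does not apply.
Duty = $664,516.23 × 0% = $0.00.
Line 2 (5872.85.52, Casistan, 12,468 kg, $637,738.20):
Code 5872.85.52 is under a tariff-rate quota (threshold 4,460 kg). In-quota: 4,460 kg at 8%; over-quota: 8,008 kg at 36%.
Pro-rata value split: in-quota = $637,738.20 × 4,460/12,468 = $228,129.00; over-quota = $637,738.20 − $228,129.00 = $409,609.20.
In-quota duty = $228,129.00 × 8% = $18,250.32. Over-quota duty = $409,609.20 × 36% = $147,459.31.
Line duty = $18,250.32 + $147,459.31 = $165,709.63.
Total = $0.00 + $165,709.63 = $165,709.63.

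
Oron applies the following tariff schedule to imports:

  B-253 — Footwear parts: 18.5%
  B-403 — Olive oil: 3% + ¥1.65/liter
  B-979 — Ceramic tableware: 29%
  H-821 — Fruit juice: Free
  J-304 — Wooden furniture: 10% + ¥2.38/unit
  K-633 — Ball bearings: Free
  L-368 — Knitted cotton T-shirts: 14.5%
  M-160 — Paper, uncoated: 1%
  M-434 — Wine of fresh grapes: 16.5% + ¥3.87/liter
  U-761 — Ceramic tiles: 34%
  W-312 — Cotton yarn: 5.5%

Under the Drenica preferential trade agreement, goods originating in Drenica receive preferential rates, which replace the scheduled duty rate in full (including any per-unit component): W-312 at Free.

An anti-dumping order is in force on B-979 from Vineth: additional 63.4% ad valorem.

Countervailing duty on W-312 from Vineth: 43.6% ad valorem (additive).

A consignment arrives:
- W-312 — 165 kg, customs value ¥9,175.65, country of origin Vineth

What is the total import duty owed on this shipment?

Line 1 (W-312, Vineth, 165 kg, ¥9,175.65):
Base rate for W-312 is 5.5%.
W-312 has an FTA preferential rate, but origin Vineth is not Drenica; base rate stands.
Additional duty on W-312 from Vineth: +43.6%. Applied ad valorem rate: 5.5% + 43.6% = 49.1%.
Duty = ¥9,175.65 × 49.1% = ¥4,505.24.

¥4,505.24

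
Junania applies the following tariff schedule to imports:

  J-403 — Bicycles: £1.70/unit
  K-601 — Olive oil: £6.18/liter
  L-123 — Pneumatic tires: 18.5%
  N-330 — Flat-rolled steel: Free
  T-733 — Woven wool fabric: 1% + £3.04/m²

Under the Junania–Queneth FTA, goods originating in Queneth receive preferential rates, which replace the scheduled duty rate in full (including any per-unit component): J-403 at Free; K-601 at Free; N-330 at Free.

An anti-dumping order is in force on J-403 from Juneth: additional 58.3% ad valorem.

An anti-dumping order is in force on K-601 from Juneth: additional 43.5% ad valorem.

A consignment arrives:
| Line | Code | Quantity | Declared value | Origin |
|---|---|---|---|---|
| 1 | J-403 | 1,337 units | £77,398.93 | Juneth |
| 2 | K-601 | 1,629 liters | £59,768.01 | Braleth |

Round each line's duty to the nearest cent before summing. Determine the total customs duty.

Line 1 (J-403, Juneth, 1,337 units, £77,398.93):
Base rate for J-403 is £1.70/unit.
J-403 has an FTA preferential rate, but origin Juneth is not Queneth; base rate stands.
Additional duty on J-403 from Juneth: +58.3% ad valorem. Applied ad valorem rate = 58.3%.
Duty = £77,398.93 × 58.3% + 1,337 × £1.70 = £47,396.48.
Line 2 (K-601, Braleth, 1,629 liters, £59,768.01):
Base rate for K-601 is £6.18/liter.
K-601 has an FTA preferential rate, but origin Braleth is not Queneth; base rate stands.
The additional-duty order on K-601 targets Juneth, not Braleth; it does not apply.
Duty = 1,629 × £6.18 = £10,067.22.
Total = £47,396.48 + £10,067.22 = £57,463.70.

£57,463.70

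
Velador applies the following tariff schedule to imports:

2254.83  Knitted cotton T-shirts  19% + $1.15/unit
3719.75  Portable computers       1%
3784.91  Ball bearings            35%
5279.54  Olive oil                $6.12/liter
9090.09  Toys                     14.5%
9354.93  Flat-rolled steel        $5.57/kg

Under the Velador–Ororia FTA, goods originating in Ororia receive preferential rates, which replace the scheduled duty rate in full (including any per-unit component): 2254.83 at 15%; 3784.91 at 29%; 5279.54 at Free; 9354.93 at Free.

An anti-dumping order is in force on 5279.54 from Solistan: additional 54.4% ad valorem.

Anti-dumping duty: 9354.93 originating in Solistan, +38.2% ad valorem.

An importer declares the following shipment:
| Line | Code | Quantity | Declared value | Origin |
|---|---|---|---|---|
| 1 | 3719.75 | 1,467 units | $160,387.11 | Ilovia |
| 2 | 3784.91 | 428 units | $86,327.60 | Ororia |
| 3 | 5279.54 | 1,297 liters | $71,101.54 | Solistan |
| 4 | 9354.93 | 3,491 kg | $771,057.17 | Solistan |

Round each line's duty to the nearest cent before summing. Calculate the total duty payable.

$387,244.46

Line 1 (3719.75, Ilovia, 1,467 units, $160,387.11):
Base rate for 3719.75 is 1%.
Duty = $160,387.11 × 1% = $1,603.87.
Line 2 (3784.91, Ororia, 428 units, $86,327.60):
Base rate for 3784.91 is 35%.
Origin Ororia qualifies under the Velador–Ororia agreement and 3784.91 is covered: preferential rate 29% applies instead.
Duty = $86,327.60 × 29% = $25,035.00.
Line 3 (5279.54, Solistan, 1,297 liters, $71,101.54):
Base rate for 5279.54 is $6.12/liter.
5279.54 has an FTA preferential rate, but origin Solistan is not Ororia; base rate stands.
Additional duty on 5279.54 from Solistan: +54.4% ad valorem. Applied ad valorem rate = 54.4%.
Duty = $71,101.54 × 54.4% + 1,297 × $6.12 = $46,616.88.
Line 4 (9354.93, Solistan, 3,491 kg, $771,057.17):
Base rate for 9354.93 is $5.57/kg.
9354.93 has an FTA preferential rate, but origin Solistan is not Ororia; base rate stands.
Additional duty on 9354.93 from Solistan: +38.2% ad valorem. Applied ad valorem rate = 38.2%.
Duty = $771,057.17 × 38.2% + 3,491 × $5.57 = $313,988.71.
Total = $1,603.87 + $25,035.00 + $46,616.88 + $313,988.71 = $387,244.46.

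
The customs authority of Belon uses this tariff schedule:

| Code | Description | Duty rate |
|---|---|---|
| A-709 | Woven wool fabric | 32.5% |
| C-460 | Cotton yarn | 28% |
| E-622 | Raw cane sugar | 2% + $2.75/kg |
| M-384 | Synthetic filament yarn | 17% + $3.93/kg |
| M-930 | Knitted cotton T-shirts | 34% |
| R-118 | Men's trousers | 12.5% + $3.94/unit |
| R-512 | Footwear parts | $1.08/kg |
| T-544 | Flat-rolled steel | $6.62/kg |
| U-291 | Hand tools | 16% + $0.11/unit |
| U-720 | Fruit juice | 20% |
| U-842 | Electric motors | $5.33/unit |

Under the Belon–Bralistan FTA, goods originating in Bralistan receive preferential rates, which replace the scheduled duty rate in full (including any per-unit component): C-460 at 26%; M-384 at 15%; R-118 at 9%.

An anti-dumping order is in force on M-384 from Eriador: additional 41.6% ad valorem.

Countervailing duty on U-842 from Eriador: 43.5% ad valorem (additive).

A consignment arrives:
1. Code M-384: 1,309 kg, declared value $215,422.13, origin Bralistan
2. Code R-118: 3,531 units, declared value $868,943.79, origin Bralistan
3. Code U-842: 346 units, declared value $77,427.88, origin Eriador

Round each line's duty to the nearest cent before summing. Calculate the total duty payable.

Line 1 (M-384, Bralistan, 1,309 kg, $215,422.13):
Base rate for M-384 is 17% + $3.93/kg.
Origin Bralistan qualifies under the Belon–Bralistan agreement and M-384 is covered: preferential rate 15% applies instead.
The additional-duty order on M-384 targets Eriador, not Bralistan; it does not apply.
Duty = $215,422.13 × 15% = $32,313.32.
Line 2 (R-118, Bralistan, 3,531 units, $868,943.79):
Base rate for R-118 is 12.5% + $3.94/unit.
Origin Bralistan qualifies under the Belon–Bralistan agreement and R-118 is covered: preferential rate 9% applies instead.
Duty = $868,943.79 × 9% = $78,204.94.
Line 3 (U-842, Eriador, 346 units, $77,427.88):
Base rate for U-842 is $5.33/unit.
Additional duty on U-842 from Eriador: +43.5% ad valorem. Applied ad valorem rate = 43.5%.
Duty = $77,427.88 × 43.5% + 346 × $5.33 = $35,525.31.
Total = $32,313.32 + $78,204.94 + $35,525.31 = $146,043.57.

$146,043.57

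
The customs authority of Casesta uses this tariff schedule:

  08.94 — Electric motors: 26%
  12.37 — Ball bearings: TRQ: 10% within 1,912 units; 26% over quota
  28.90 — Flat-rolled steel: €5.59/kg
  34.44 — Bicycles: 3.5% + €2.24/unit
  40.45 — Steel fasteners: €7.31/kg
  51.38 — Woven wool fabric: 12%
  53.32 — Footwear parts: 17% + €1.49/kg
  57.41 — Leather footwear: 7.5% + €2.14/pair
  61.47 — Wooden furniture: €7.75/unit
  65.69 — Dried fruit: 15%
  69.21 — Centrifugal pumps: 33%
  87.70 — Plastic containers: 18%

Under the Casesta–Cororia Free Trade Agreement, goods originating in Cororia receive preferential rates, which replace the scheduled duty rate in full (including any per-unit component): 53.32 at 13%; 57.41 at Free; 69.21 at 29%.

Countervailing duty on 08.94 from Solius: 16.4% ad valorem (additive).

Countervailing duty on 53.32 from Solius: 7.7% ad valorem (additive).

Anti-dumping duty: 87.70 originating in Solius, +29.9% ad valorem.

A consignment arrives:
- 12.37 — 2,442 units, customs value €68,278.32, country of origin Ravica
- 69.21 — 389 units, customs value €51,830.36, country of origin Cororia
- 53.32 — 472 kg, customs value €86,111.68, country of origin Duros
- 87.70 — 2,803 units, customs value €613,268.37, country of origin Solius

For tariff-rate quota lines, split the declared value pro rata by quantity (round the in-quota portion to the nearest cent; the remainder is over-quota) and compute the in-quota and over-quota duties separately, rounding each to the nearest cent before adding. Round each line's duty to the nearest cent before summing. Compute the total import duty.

€333,327.46

Line 1 (12.37, Ravica, 2,442 units, €68,278.32):
Code 12.37 is under a tariff-rate quota (threshold 1,912 units). In-quota: 1,912 units at 10%; over-quota: 530 units at 26%.
Pro-rata value split: in-quota = €68,278.32 × 1,912/2,442 = €53,459.52; over-quota = €68,278.32 − €53,459.52 = €14,818.80.
In-quota duty = €53,459.52 × 10% = €5,345.95. Over-quota duty = €14,818.80 × 26% = €3,852.89.
Line duty = €5,345.95 + €3,852.89 = €9,198.84.
Line 2 (69.21, Cororia, 389 units, €51,830.36):
Base rate for 69.21 is 33%.
Origin Cororia qualifies under the Casesta–Cororia agreement and 69.21 is covered: preferential rate 29% applies instead.
Duty = €51,830.36 × 29% = €15,030.80.
Line 3 (53.32, Duros, 472 kg, €86,111.68):
Base rate for 53.32 is 17% + €1.49/kg.
53.32 has an FTA preferential rate, but origin Duros is not Cororia; base rate stands.
The additional-duty order on 53.32 targets Solius, not Duros; it does not apply.
Duty = €86,111.68 × 17% + 472 × €1.49 = €15,342.27.
Line 4 (87.70, Solius, 2,803 units, €613,268.37):
Base rate for 87.70 is 18%.
Additional duty on 87.70 from Solius: +29.9%. Applied ad valorem rate: 18% + 29.9% = 47.9%.
Duty = €613,268.37 × 47.9% = €293,755.55.
Total = €9,198.84 + €15,030.80 + €15,342.27 + €293,755.55 = €333,327.46.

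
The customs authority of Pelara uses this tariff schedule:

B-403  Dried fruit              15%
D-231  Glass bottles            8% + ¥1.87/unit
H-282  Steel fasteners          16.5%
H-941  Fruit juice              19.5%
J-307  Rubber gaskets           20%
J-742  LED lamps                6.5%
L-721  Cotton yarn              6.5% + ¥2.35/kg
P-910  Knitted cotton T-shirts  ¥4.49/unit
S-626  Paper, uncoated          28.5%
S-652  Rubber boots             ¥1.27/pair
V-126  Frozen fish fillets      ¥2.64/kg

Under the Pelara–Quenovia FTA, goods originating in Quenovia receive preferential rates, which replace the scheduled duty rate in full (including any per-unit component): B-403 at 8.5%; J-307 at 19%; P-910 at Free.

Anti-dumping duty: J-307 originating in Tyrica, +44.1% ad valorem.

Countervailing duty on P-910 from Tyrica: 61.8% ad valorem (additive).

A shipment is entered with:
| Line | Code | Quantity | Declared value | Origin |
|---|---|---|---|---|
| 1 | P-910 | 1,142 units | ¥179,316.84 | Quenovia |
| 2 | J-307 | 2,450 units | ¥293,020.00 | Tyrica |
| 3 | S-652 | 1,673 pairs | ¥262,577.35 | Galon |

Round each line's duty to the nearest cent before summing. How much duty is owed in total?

¥189,950.53

Line 1 (P-910, Quenovia, 1,142 units, ¥179,316.84):
Base rate for P-910 is ¥4.49/unit.
Origin Quenovia qualifies under the Pelara–Quenovia agreement and P-910 is covered: preferential rate Free applies instead.
The additional-duty order on P-910 targets Tyrica, not Quenovia; it does not apply.
Duty = ¥179,316.84 × 0% = ¥0.00.
Line 2 (J-307, Tyrica, 2,450 units, ¥293,020.00):
Base rate for J-307 is 20%.
J-307 has an FTA preferential rate, but origin Tyrica is not Quenovia; base rate stands.
Additional duty on J-307 from Tyrica: +44.1%. Applied ad valorem rate: 20% + 44.1% = 64.1%.
Duty = ¥293,020.00 × 64.1% = ¥187,825.82.
Line 3 (S-652, Galon, 1,673 pairs, ¥262,577.35):
Base rate for S-652 is ¥1.27/pair.
Duty = 1,673 × ¥1.27 = ¥2,124.71.
Total = ¥0.00 + ¥187,825.82 + ¥2,124.71 = ¥189,950.53.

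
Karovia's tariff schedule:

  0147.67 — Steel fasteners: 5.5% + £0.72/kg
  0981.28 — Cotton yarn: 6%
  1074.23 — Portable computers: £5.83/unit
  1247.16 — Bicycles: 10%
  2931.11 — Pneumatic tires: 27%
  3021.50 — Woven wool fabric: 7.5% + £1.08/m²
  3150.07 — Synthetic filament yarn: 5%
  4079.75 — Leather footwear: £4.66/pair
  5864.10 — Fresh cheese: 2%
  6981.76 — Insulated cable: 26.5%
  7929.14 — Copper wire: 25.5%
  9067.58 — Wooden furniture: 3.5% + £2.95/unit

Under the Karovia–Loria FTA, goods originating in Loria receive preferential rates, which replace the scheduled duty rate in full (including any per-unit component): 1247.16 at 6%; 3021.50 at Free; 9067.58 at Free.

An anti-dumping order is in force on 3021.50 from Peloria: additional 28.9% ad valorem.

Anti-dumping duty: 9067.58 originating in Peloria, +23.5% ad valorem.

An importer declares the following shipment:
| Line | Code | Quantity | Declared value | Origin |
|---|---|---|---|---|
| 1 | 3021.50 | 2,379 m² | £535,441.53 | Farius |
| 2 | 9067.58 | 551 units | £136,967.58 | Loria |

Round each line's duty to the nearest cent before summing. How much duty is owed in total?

£42,727.43

Line 1 (3021.50, Farius, 2,379 m², £535,441.53):
Base rate for 3021.50 is 7.5% + £1.08/m².
3021.50 has an FTA preferential rate, but origin Farius is not Loria; base rate stands.
The additional-duty order on 3021.50 targets Peloria, not Farius; it does not apply.
Duty = £535,441.53 × 7.5% + 2,379 × £1.08 = £42,727.43.
Line 2 (9067.58, Loria, 551 units, £136,967.58):
Base rate for 9067.58 is 3.5% + £2.95/unit.
Origin Loria qualifies under the Karovia–Loria agreement and 9067.58 is covered: preferential rate Free applies instead.
The additional-duty order on 9067.58 targets Peloria, not Loria; it does not apply.
Duty = £136,967.58 × 0% = £0.00.
Total = £42,727.43 + £0.00 = £42,727.43.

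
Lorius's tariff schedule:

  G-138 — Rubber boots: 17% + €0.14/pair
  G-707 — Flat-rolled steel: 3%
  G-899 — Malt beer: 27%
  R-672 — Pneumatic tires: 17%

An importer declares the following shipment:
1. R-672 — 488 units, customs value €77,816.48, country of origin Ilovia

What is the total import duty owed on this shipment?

€13,228.80

Line 1 (R-672, Ilovia, 488 units, €77,816.48):
Base rate for R-672 is 17%.
Duty = €77,816.48 × 17% = €13,228.80.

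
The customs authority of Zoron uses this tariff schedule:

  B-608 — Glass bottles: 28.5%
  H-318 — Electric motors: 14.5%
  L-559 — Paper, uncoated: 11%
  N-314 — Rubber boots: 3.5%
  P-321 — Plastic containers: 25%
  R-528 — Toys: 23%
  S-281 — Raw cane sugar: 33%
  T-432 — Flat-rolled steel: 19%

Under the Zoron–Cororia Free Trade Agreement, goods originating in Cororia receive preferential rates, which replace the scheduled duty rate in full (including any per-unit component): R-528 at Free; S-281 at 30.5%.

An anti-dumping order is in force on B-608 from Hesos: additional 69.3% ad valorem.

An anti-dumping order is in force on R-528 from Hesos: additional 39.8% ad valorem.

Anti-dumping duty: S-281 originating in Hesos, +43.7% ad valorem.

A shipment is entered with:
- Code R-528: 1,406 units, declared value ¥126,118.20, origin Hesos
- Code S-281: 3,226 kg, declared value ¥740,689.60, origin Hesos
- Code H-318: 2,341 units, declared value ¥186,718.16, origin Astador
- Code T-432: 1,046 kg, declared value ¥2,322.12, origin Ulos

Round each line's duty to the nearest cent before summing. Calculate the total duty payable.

¥674,826.48

Line 1 (R-528, Hesos, 1,406 units, ¥126,118.20):
Base rate for R-528 is 23%.
R-528 has an FTA preferential rate, but origin Hesos is not Cororia; base rate stands.
Additional duty on R-528 from Hesos: +39.8%. Applied ad valorem rate: 23% + 39.8% = 62.8%.
Duty = ¥126,118.20 × 62.8% = ¥79,202.23.
Line 2 (S-281, Hesos, 3,226 kg, ¥740,689.60):
Base rate for S-281 is 33%.
S-281 has an FTA preferential rate, but origin Hesos is not Cororia; base rate stands.
Additional duty on S-281 from Hesos: +43.7%. Applied ad valorem rate: 33% + 43.7% = 76.7%.
Duty = ¥740,689.60 × 76.7% = ¥568,108.92.
Line 3 (H-318, Astador, 2,341 units, ¥186,718.16):
Base rate for H-318 is 14.5%.
Duty = ¥186,718.16 × 14.5% = ¥27,074.13.
Line 4 (T-432, Ulos, 1,046 kg, ¥2,322.12):
Base rate for T-432 is 19%.
Duty = ¥2,322.12 × 19% = ¥441.20.
Total = ¥79,202.23 + ¥568,108.92 + ¥27,074.13 + ¥441.20 = ¥674,826.48.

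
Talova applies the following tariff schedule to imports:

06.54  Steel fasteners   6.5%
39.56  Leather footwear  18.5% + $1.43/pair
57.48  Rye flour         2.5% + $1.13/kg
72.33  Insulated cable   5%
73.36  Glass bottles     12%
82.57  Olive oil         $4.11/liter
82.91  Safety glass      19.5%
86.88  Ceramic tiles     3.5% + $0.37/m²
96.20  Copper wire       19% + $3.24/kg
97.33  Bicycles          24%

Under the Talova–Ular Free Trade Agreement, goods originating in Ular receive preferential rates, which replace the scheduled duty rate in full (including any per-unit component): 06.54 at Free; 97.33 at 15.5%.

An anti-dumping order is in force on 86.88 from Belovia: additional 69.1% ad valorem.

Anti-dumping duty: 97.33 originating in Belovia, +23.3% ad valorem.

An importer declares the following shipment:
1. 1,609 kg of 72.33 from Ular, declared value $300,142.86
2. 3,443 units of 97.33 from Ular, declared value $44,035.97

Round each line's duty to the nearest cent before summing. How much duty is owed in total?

Line 1 (72.33, Ular, 1,609 kg, $300,142.86):
Base rate for 72.33 is 5%.
Origin Ular is the FTA partner but 72.33 is not on the preference list; base rate stands.
Duty = $300,142.86 × 5% = $15,007.14.
Line 2 (97.33, Ular, 3,443 units, $44,035.97):
Base rate for 97.33 is 24%.
Origin Ular qualifies under the Talova–Ular agreement and 97.33 is covered: preferential rate 15.5% applies instead.
The additional-duty order on 97.33 targets Belovia, not Ular; it does not apply.
Duty = $44,035.97 × 15.5% = $6,825.58.
Total = $15,007.14 + $6,825.58 = $21,832.72.

$21,832.72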